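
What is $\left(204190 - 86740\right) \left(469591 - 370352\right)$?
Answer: $11655620550$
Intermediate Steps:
$\left(204190 - 86740\right) \left(469591 - 370352\right) = 117450 \cdot 99239 = 11655620550$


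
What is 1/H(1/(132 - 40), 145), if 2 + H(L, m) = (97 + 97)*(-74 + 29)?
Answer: -1/8732 ≈ -0.00011452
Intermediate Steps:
H(L, m) = -8732 (H(L, m) = -2 + (97 + 97)*(-74 + 29) = -2 + 194*(-45) = -2 - 8730 = -8732)
1/H(1/(132 - 40), 145) = 1/(-8732) = -1/8732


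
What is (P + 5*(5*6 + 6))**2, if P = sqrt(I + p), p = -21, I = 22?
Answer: 32761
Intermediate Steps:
P = 1 (P = sqrt(22 - 21) = sqrt(1) = 1)
(P + 5*(5*6 + 6))**2 = (1 + 5*(5*6 + 6))**2 = (1 + 5*(30 + 6))**2 = (1 + 5*36)**2 = (1 + 180)**2 = 181**2 = 32761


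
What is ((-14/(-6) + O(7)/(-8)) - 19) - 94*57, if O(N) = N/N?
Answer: -128995/24 ≈ -5374.8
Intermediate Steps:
O(N) = 1
((-14/(-6) + O(7)/(-8)) - 19) - 94*57 = ((-14/(-6) + 1/(-8)) - 19) - 94*57 = ((-14*(-⅙) + 1*(-⅛)) - 19) - 5358 = ((7/3 - ⅛) - 19) - 5358 = (53/24 - 19) - 5358 = -403/24 - 5358 = -128995/24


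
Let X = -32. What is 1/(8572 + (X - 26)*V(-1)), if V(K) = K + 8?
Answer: 1/8166 ≈ 0.00012246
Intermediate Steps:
V(K) = 8 + K
1/(8572 + (X - 26)*V(-1)) = 1/(8572 + (-32 - 26)*(8 - 1)) = 1/(8572 - 58*7) = 1/(8572 - 406) = 1/8166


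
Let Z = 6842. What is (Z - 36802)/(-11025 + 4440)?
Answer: 5992/1317 ≈ 4.5497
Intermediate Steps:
(Z - 36802)/(-11025 + 4440) = (6842 - 36802)/(-11025 + 4440) = -29960/(-6585) = -29960*(-1/6585) = 5992/1317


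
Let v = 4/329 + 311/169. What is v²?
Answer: 10607970025/3091471201 ≈ 3.4314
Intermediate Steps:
v = 102995/55601 (v = 4*(1/329) + 311*(1/169) = 4/329 + 311/169 = 102995/55601 ≈ 1.8524)
v² = (102995/55601)² = 10607970025/3091471201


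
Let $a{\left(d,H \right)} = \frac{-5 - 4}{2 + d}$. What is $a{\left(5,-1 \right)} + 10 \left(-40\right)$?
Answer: $- \frac{2809}{7} \approx -401.29$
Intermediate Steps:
$a{\left(d,H \right)} = - \frac{9}{2 + d}$
$a{\left(5,-1 \right)} + 10 \left(-40\right) = - \frac{9}{2 + 5} + 10 \left(-40\right) = - \frac{9}{7} - 400 = - \frac{2809}{7}$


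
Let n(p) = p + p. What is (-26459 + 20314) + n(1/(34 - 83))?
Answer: -301107/49 ≈ -6145.0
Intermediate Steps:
n(p) = 2*p
(-26459 + 20314) + n(1/(34 - 83)) = (-26459 + 20314) + 2/(34 - 83) = -6145 + 2/(-49) = -6145 + 2*(-1/49) = -6145 - 2/49 = -301107/49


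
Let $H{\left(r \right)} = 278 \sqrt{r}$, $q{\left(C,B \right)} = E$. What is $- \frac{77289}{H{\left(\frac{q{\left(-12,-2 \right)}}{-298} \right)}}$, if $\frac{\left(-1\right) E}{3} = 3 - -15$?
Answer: $- \frac{25763 \sqrt{447}}{834} \approx -653.11$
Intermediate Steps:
$E = -54$ ($E = - 3 \left(3 - -15\right) = - 3 \left(3 + 15\right) = \left(-3\right) 18 = -54$)
$q{\left(C,B \right)} = -54$
$- \frac{77289}{H{\left(\frac{q{\left(-12,-2 \right)}}{-298} \right)}} = - \frac{77289}{278 \sqrt{- \frac{54}{-298}}} = - \frac{77289}{278 \sqrt{\left(-54\right) \left(- \frac{1}{298}\right)}} = - \frac{77289}{278 \sqrt{\frac{27}{149}}} = - \frac{77289}{278 \frac{3 \sqrt{447}}{149}} = - \frac{77289}{\frac{834}{149} \sqrt{447}} = - 77289 \frac{\sqrt{447}}{2502} = - \frac{25763 \sqrt{447}}{834}$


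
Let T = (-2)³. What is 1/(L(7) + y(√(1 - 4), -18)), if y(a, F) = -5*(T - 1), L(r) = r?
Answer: 1/52 ≈ 0.019231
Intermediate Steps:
T = -8
y(a, F) = 45 (y(a, F) = -5*(-8 - 1) = -5*(-9) = 45)
1/(L(7) + y(√(1 - 4), -18)) = 1/(7 + 45) = 1/52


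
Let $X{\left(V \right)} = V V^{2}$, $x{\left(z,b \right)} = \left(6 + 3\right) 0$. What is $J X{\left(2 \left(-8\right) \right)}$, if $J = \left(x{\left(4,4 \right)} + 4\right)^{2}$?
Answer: $-65536$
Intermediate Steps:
$x{\left(z,b \right)} = 0$ ($x{\left(z,b \right)} = 9 \cdot 0 = 0$)
$X{\left(V \right)} = V^{3}$
$J = 16$ ($J = \left(0 + 4\right)^{2} = 4^{2} = 16$)
$J X{\left(2 \left(-8\right) \right)} = 16 \left(2 \left(-8\right)\right)^{3} = 16 \left(-16\right)^{3} = 16 \left(-4096\right) = -65536$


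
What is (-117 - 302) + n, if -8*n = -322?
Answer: -1515/4 ≈ -378.75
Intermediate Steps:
n = 161/4 (n = -1/8*(-322) = 161/4 ≈ 40.250)
(-117 - 302) + n = (-117 - 302) + 161/4 = -419 + 161/4 = -1515/4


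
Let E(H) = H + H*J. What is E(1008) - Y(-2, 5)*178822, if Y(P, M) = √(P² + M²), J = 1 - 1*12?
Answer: -10080 - 178822*√29 ≈ -9.7307e+5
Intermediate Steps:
J = -11 (J = 1 - 12 = -11)
Y(P, M) = √(M² + P²)
E(H) = -10*H (E(H) = H + H*(-11) = H - 11*H = -10*H)
E(1008) - Y(-2, 5)*178822 = -10*1008 - √(5² + (-2)²)*178822 = -10080 - √(25 + 4)*178822 = -10080 - √29*178822 = -10080 - 178822*√29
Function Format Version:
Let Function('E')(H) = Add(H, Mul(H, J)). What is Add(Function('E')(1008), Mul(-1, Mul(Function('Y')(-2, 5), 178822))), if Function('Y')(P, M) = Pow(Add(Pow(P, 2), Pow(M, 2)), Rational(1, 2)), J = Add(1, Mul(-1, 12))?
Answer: Add(-10080, Mul(-178822, Pow(29, Rational(1, 2)))) ≈ -9.7307e+5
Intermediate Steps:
J = -11 (J = Add(1, -12) = -11)
Function('Y')(P, M) = Pow(Add(Pow(M, 2), Pow(P, 2)), Rational(1, 2))
Function('E')(H) = Mul(-10, H) (Function('E')(H) = Add(H, Mul(H, -11)) = Add(H, Mul(-11, H)) = Mul(-10, H))
Add(Function('E')(1008), Mul(-1, Mul(Function('Y')(-2, 5), 178822))) = Add(Mul(-10, 1008), Mul(-1, Mul(Pow(Add(Pow(5, 2), Pow(-2, 2)), Rational(1, 2)), 178822))) = Add(-10080, Mul(-1, Mul(Pow(Add(25, 4), Rational(1, 2)), 178822))) = Add(-10080, Mul(-1, Mul(Pow(29, Rational(1, 2)), 178822))) = Add(-10080, Mul(-1, Mul(178822, Pow(29, Rational(1, 2))))) = Add(-10080, Mul(-178822, Pow(29, Rational(1, 2))))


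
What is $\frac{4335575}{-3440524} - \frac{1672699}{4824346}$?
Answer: $- \frac{13335637481613}{8299139098652} \approx -1.6069$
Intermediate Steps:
$\frac{4335575}{-3440524} - \frac{1672699}{4824346} = 4335575 \left(- \frac{1}{3440524}\right) - \frac{1672699}{4824346} = - \frac{4335575}{3440524} - \frac{1672699}{4824346} = - \frac{13335637481613}{8299139098652}$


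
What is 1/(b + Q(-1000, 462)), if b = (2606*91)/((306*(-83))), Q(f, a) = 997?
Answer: 12699/12542330 ≈ 0.0010125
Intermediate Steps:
b = -118573/12699 (b = 237146/(-25398) = 237146*(-1/25398) = -118573/12699 ≈ -9.3372)
1/(b + Q(-1000, 462)) = 1/(-118573/12699 + 997) = 1/(12542330/12699) = 12699/12542330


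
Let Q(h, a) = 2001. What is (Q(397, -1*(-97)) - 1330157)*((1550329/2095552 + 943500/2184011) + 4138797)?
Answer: -6289507065029332568278117/1144177154768 ≈ -5.4970e+12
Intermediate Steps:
(Q(397, -1*(-97)) - 1330157)*((1550329/2095552 + 943500/2184011) + 4138797) = (2001 - 1330157)*((1550329/2095552 + 943500/2184011) + 4138797) = -1328156*((1550329*(1/2095552) + 943500*(1/2184011)) + 4138797) = -1328156*((1550329/2095552 + 943500/2184011) + 4138797) = -1328156*(5363088901619/4576708619072 + 4138797) = -1328156*18942073265578238003/4576708619072 = -6289507065029332568278117/1144177154768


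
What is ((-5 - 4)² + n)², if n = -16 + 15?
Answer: 6400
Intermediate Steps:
n = -1
((-5 - 4)² + n)² = ((-5 - 4)² - 1)² = ((-9)² - 1)² = (81 - 1)² = 80² = 6400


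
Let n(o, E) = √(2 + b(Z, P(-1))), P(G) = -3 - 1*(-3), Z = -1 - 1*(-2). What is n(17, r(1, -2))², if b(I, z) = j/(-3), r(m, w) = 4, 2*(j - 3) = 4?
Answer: ⅓ ≈ 0.33333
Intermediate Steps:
j = 5 (j = 3 + (½)*4 = 3 + 2 = 5)
Z = 1 (Z = -1 + 2 = 1)
P(G) = 0 (P(G) = -3 + 3 = 0)
b(I, z) = -5/3 (b(I, z) = 5/(-3) = 5*(-⅓) = -5/3)
n(o, E) = √3/3 (n(o, E) = √(2 - 5/3) = √(⅓) = √3/3)
n(17, r(1, -2))² = (√3/3)² = ⅓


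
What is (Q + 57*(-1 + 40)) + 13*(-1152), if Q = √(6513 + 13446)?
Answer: -12753 + √19959 ≈ -12612.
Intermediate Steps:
Q = √19959 ≈ 141.28
(Q + 57*(-1 + 40)) + 13*(-1152) = (√19959 + 57*(-1 + 40)) + 13*(-1152) = (√19959 + 57*39) - 14976 = (√19959 + 2223) - 14976 = (2223 + √19959) - 14976 = -12753 + √19959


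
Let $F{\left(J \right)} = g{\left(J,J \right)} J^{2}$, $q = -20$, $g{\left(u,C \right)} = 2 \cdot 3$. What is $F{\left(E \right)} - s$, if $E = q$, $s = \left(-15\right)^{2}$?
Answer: $2175$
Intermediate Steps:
$g{\left(u,C \right)} = 6$
$s = 225$
$E = -20$
$F{\left(J \right)} = 6 J^{2}$
$F{\left(E \right)} - s = 6 \left(-20\right)^{2} - 225 = 6 \cdot 400 - 225 = 2400 - 225 = 2175$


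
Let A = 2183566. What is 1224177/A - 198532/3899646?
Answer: 2170174608115/4257567208818 ≈ 0.50972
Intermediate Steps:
1224177/A - 198532/3899646 = 1224177/2183566 - 198532/3899646 = 1224177*(1/2183566) - 198532*1/3899646 = 1224177/2183566 - 99266/1949823 = 2170174608115/4257567208818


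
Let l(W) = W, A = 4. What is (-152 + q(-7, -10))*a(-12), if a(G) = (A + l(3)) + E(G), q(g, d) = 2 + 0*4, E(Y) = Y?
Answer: 750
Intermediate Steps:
q(g, d) = 2 (q(g, d) = 2 + 0 = 2)
a(G) = 7 + G (a(G) = (4 + 3) + G = 7 + G)
(-152 + q(-7, -10))*a(-12) = (-152 + 2)*(7 - 12) = -150*(-5) = 750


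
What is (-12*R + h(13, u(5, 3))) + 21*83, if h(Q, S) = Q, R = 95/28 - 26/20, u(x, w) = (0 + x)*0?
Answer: 60581/35 ≈ 1730.9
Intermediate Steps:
u(x, w) = 0 (u(x, w) = x*0 = 0)
R = 293/140 (R = 95*(1/28) - 26*1/20 = 95/28 - 13/10 = 293/140 ≈ 2.0929)
(-12*R + h(13, u(5, 3))) + 21*83 = (-12*293/140 + 13) + 21*83 = (-879/35 + 13) + 1743 = -424/35 + 1743 = 60581/35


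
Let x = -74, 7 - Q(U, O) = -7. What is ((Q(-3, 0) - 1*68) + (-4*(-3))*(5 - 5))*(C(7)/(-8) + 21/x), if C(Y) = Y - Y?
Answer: 567/37 ≈ 15.324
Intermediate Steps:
Q(U, O) = 14 (Q(U, O) = 7 - 1*(-7) = 7 + 7 = 14)
C(Y) = 0
((Q(-3, 0) - 1*68) + (-4*(-3))*(5 - 5))*(C(7)/(-8) + 21/x) = ((14 - 1*68) + (-4*(-3))*(5 - 5))*(0/(-8) + 21/(-74)) = ((14 - 68) + 12*0)*(0*(-1/8) + 21*(-1/74)) = (-54 + 0)*(0 - 21/74) = -54*(-21/74) = 567/37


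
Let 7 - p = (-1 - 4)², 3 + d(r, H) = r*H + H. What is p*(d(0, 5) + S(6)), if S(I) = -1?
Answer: -18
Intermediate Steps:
d(r, H) = -3 + H + H*r (d(r, H) = -3 + (r*H + H) = -3 + (H*r + H) = -3 + (H + H*r) = -3 + H + H*r)
p = -18 (p = 7 - (-1 - 4)² = 7 - 1*(-5)² = 7 - 1*25 = 7 - 25 = -18)
p*(d(0, 5) + S(6)) = -18*((-3 + 5 + 5*0) - 1) = -18*((-3 + 5 + 0) - 1) = -18*(2 - 1) = -18*1 = -18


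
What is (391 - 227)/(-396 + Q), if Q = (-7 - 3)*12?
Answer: -41/129 ≈ -0.31783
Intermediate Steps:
Q = -120 (Q = -10*12 = -120)
(391 - 227)/(-396 + Q) = (391 - 227)/(-396 - 120) = 164/(-516) = 164*(-1/516) = -41/129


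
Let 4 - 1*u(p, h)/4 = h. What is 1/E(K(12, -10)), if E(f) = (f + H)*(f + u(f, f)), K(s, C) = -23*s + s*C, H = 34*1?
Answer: -1/435848 ≈ -2.2944e-6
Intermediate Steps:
u(p, h) = 16 - 4*h
H = 34
K(s, C) = -23*s + C*s
E(f) = (16 - 3*f)*(34 + f) (E(f) = (f + 34)*(f + (16 - 4*f)) = (34 + f)*(16 - 3*f) = (16 - 3*f)*(34 + f))
1/E(K(12, -10)) = 1/(544 - 1032*(-23 - 10) - 3*144*(-23 - 10)²) = 1/(544 - 1032*(-33) - 3*(12*(-33))²) = 1/(544 - 86*(-396) - 3*(-396)²) = 1/(544 + 34056 - 3*156816) = 1/(544 + 34056 - 470448) = 1/(-435848) = -1/435848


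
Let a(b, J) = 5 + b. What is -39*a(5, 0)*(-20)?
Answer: 7800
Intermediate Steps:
-39*a(5, 0)*(-20) = -39*(5 + 5)*(-20) = -39*10*(-20) = -390*(-20) = 7800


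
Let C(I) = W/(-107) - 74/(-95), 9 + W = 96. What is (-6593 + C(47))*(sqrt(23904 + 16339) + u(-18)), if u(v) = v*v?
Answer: -21713894208/10165 - 67018192*sqrt(40243)/10165 ≈ -3.4587e+6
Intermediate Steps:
W = 87 (W = -9 + 96 = 87)
C(I) = -347/10165 (C(I) = 87/(-107) - 74/(-95) = 87*(-1/107) - 74*(-1/95) = -87/107 + 74/95 = -347/10165)
u(v) = v**2
(-6593 + C(47))*(sqrt(23904 + 16339) + u(-18)) = (-6593 - 347/10165)*(sqrt(23904 + 16339) + (-18)**2) = -67018192*(sqrt(40243) + 324)/10165 = -67018192*(324 + sqrt(40243))/10165 = -21713894208/10165 - 67018192*sqrt(40243)/10165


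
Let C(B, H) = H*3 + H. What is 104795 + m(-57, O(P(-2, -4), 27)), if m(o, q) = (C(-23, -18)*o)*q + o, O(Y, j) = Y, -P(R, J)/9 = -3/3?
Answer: 141674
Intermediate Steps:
C(B, H) = 4*H (C(B, H) = 3*H + H = 4*H)
P(R, J) = 9 (P(R, J) = -(-27)/3 = -9*(-1) = 9)
m(o, q) = o - 72*o*q (m(o, q) = ((4*(-18))*o)*q + o = (-72*o)*q + o = -72*o*q + o = o - 72*o*q)
104795 + m(-57, O(P(-2, -4), 27)) = 104795 - 57*(1 - 72*9) = 104795 - 57*(1 - 648) = 104795 - 57*(-647) = 104795 + 36879 = 141674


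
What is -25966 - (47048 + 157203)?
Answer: -230217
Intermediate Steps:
-25966 - (47048 + 157203) = -25966 - 1*204251 = -25966 - 204251 = -230217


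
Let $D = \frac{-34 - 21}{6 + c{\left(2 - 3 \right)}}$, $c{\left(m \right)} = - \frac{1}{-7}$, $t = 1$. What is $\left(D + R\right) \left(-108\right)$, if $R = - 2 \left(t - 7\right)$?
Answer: $- \frac{14148}{43} \approx -329.02$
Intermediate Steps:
$c{\left(m \right)} = \frac{1}{7}$ ($c{\left(m \right)} = \left(-1\right) \left(- \frac{1}{7}\right) = \frac{1}{7}$)
$D = - \frac{385}{43}$ ($D = \frac{-34 - 21}{6 + \frac{1}{7}} = - \frac{55}{\frac{43}{7}} = \left(-55\right) \frac{7}{43} = - \frac{385}{43} \approx -8.9535$)
$R = 12$ ($R = - 2 \left(1 - 7\right) = \left(-2\right) \left(-6\right) = 12$)
$\left(D + R\right) \left(-108\right) = \left(- \frac{385}{43} + 12\right) \left(-108\right) = \frac{131}{43} \left(-108\right) = - \frac{14148}{43}$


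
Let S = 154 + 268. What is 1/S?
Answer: 1/422 ≈ 0.0023697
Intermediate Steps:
S = 422
1/S = 1/422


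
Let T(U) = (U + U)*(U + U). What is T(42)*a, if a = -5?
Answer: -35280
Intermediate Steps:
T(U) = 4*U² (T(U) = (2*U)*(2*U) = 4*U²)
T(42)*a = (4*42²)*(-5) = (4*1764)*(-5) = 7056*(-5) = -35280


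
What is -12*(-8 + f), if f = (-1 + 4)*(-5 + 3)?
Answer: 168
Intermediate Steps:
f = -6 (f = 3*(-2) = -6)
-12*(-8 + f) = -12*(-8 - 6) = -12*(-14) = 168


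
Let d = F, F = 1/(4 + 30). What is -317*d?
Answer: -317/34 ≈ -9.3235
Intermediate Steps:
F = 1/34 ≈ 0.029412
d = 1/34 ≈ 0.029412
-317*d = -317*1/34 = -317/34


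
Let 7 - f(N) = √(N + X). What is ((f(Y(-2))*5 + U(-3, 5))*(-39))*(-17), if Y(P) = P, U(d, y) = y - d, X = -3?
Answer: 28509 - 3315*I*√5 ≈ 28509.0 - 7412.6*I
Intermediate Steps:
f(N) = 7 - √(-3 + N) (f(N) = 7 - √(N - 3) = 7 - √(-3 + N))
((f(Y(-2))*5 + U(-3, 5))*(-39))*(-17) = (((7 - √(-3 - 2))*5 + (5 - 1*(-3)))*(-39))*(-17) = (((7 - √(-5))*5 + (5 + 3))*(-39))*(-17) = (((7 - I*√5)*5 + 8)*(-39))*(-17) = (((35 - 5*I*√5) + 8)*(-39))*(-17) = ((43 - 5*I*√5)*(-39))*(-17) = (-1677 + 195*I*√5)*(-17) = 28509 - 3315*I*√5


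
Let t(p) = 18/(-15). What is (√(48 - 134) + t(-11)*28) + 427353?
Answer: 2136597/5 + I*√86 ≈ 4.2732e+5 + 9.2736*I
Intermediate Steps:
t(p) = -6/5 (t(p) = 18*(-1/15) = -6/5)
(√(48 - 134) + t(-11)*28) + 427353 = (√(48 - 134) - 6/5*28) + 427353 = (√(-86) - 168/5) + 427353 = (I*√86 - 168/5) + 427353 = (-168/5 + I*√86) + 427353 = 2136597/5 + I*√86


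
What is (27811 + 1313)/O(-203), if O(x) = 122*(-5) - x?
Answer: -29124/407 ≈ -71.558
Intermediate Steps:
O(x) = -610 - x
(27811 + 1313)/O(-203) = (27811 + 1313)/(-610 - 1*(-203)) = 29124/(-610 + 203) = 29124/(-407) = 29124*(-1/407) = -29124/407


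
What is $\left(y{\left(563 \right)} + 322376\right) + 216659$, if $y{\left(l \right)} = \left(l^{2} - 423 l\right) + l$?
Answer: $618418$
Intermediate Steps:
$y{\left(l \right)} = l^{2} - 422 l$
$\left(y{\left(563 \right)} + 322376\right) + 216659 = \left(563 \left(-422 + 563\right) + 322376\right) + 216659 = \left(563 \cdot 141 + 322376\right) + 216659 = \left(79383 + 322376\right) + 216659 = 401759 + 216659 = 618418$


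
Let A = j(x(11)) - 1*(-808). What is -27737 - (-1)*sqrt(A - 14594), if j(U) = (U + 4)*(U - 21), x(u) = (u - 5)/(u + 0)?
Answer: -27737 + 2*I*sqrt(419839)/11 ≈ -27737.0 + 117.81*I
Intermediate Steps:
x(u) = (-5 + u)/u
j(U) = (-21 + U)*(4 + U) (j(U) = (4 + U)*(-21 + U) = (-21 + U)*(4 + U))
A = 86518/121 (A = (-84 + ((-5 + 11)/11)**2 - 17*(-5 + 11)/11) - 1*(-808) = (-84 + ((1/11)*6)**2 - 17*6/11) + 808 = (-84 + (6/11)**2 - 17*6/11) + 808 = (-84 + 36/121 - 102/11) + 808 = -11250/121 + 808 = 86518/121 ≈ 715.02)
-27737 - (-1)*sqrt(A - 14594) = -27737 - (-1)*sqrt(86518/121 - 14594) = -27737 - (-1)*sqrt(-1679356/121) = -27737 - (-1)*2*I*sqrt(419839)/11 = -27737 - (-2)*I*sqrt(419839)/11 = -27737 + 2*I*sqrt(419839)/11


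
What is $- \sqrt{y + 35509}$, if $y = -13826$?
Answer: $- \sqrt{21683} \approx -147.25$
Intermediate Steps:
$- \sqrt{y + 35509} = - \sqrt{-13826 + 35509} = - \sqrt{21683}$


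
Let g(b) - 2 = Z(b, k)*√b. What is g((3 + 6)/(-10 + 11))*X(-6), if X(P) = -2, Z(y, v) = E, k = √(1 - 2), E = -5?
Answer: 26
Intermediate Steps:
k = I (k = √(-1) = I ≈ 1.0*I)
Z(y, v) = -5
g(b) = 2 - 5*√b
g((3 + 6)/(-10 + 11))*X(-6) = (2 - 5*√(3 + 6)/√(-10 + 11))*(-2) = (2 - 5*√9)*(-2) = (2 - 5*3)*(-2) = (2 - 15)*(-2) = -13*(-2) = 26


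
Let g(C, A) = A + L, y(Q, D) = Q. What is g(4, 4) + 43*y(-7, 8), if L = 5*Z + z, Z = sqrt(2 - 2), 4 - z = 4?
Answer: -297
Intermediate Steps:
z = 0 (z = 4 - 1*4 = 4 - 4 = 0)
Z = 0 (Z = sqrt(0) = 0)
L = 0 (L = 5*0 + 0 = 0 + 0 = 0)
g(C, A) = A (g(C, A) = A + 0 = A)
g(4, 4) + 43*y(-7, 8) = 4 + 43*(-7) = 4 - 301 = -297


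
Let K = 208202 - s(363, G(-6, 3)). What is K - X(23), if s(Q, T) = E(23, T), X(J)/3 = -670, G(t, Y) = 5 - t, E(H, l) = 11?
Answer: 210201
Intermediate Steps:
X(J) = -2010 (X(J) = 3*(-670) = -2010)
s(Q, T) = 11
K = 208191 (K = 208202 - 1*11 = 208202 - 11 = 208191)
K - X(23) = 208191 - 1*(-2010) = 208191 + 2010 = 210201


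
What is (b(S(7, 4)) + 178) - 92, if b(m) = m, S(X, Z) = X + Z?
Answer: 97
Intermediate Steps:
(b(S(7, 4)) + 178) - 92 = ((7 + 4) + 178) - 92 = (11 + 178) - 92 = 189 - 92 = 97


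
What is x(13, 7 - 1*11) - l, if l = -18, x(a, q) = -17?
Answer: 1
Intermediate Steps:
x(13, 7 - 1*11) - l = -17 - 1*(-18) = -17 + 18 = 1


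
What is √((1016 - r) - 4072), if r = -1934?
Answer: I*√1122 ≈ 33.496*I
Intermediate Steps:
√((1016 - r) - 4072) = √((1016 - 1*(-1934)) - 4072) = √((1016 + 1934) - 4072) = √(2950 - 4072) = √(-1122) = I*√1122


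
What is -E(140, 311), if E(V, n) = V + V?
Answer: -280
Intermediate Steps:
E(V, n) = 2*V
-E(140, 311) = -2*140 = -1*280 = -280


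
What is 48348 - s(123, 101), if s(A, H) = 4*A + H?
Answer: 47755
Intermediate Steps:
s(A, H) = H + 4*A
48348 - s(123, 101) = 48348 - (101 + 4*123) = 48348 - (101 + 492) = 48348 - 1*593 = 48348 - 593 = 47755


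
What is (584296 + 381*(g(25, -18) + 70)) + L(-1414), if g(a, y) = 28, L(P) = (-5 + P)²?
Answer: 2635195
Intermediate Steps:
(584296 + 381*(g(25, -18) + 70)) + L(-1414) = (584296 + 381*(28 + 70)) + (-5 - 1414)² = (584296 + 381*98) + (-1419)² = (584296 + 37338) + 2013561 = 621634 + 2013561 = 2635195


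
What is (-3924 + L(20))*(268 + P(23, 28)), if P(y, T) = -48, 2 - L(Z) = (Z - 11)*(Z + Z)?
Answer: -942040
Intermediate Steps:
L(Z) = 2 - 2*Z*(-11 + Z) (L(Z) = 2 - (Z - 11)*(Z + Z) = 2 - (-11 + Z)*2*Z = 2 - 2*Z*(-11 + Z))
(-3924 + L(20))*(268 + P(23, 28)) = (-3924 + (2 - 2*20**2 + 22*20))*(268 - 48) = (-3924 + (2 - 2*400 + 440))*220 = (-3924 + (2 - 800 + 440))*220 = (-3924 - 358)*220 = -4282*220 = -942040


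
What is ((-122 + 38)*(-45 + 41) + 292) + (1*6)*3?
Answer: 646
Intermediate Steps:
((-122 + 38)*(-45 + 41) + 292) + (1*6)*3 = (-84*(-4) + 292) + 6*3 = (336 + 292) + 18 = 628 + 18 = 646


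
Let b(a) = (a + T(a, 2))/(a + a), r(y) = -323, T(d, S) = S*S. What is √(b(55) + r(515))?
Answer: I*√3901810/110 ≈ 17.957*I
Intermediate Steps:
T(d, S) = S²
b(a) = (4 + a)/(2*a) (b(a) = (a + 2²)/(a + a) = (a + 4)/((2*a)) = (4 + a)*(1/(2*a)) = (4 + a)/(2*a))
√(b(55) + r(515)) = √((½)*(4 + 55)/55 - 323) = √((½)*(1/55)*59 - 323) = √(59/110 - 323) = √(-35471/110) = I*√3901810/110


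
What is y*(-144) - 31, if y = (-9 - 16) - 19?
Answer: 6305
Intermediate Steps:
y = -44 (y = -25 - 19 = -44)
y*(-144) - 31 = -44*(-144) - 31 = 6336 - 31 = 6305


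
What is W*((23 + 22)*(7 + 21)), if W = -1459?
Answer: -1838340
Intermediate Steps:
W*((23 + 22)*(7 + 21)) = -1459*(23 + 22)*(7 + 21) = -65655*28 = -1459*1260 = -1838340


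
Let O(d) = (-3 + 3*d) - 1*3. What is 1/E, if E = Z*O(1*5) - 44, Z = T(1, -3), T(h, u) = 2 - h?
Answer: -1/35 ≈ -0.028571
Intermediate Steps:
Z = 1 (Z = 2 - 1*1 = 2 - 1 = 1)
O(d) = -6 + 3*d (O(d) = (-3 + 3*d) - 3 = -6 + 3*d)
E = -35 (E = 1*(-6 + 3*(1*5)) - 44 = 1*(-6 + 3*5) - 44 = 1*(-6 + 15) - 44 = 1*9 - 44 = 9 - 44 = -35)
1/E = 1/(-35) = -1/35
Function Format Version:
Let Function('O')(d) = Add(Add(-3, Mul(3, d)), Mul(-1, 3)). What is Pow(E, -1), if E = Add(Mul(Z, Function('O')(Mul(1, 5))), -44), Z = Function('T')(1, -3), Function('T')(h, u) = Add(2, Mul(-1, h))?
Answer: Rational(-1, 35) ≈ -0.028571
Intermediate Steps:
Z = 1 (Z = Add(2, Mul(-1, 1)) = Add(2, -1) = 1)
Function('O')(d) = Add(-6, Mul(3, d)) (Function('O')(d) = Add(Add(-3, Mul(3, d)), -3) = Add(-6, Mul(3, d)))
E = -35 (E = Add(Mul(1, Add(-6, Mul(3, Mul(1, 5)))), -44) = Add(Mul(1, Add(-6, Mul(3, 5))), -44) = Add(Mul(1, Add(-6, 15)), -44) = Add(Mul(1, 9), -44) = Add(9, -44) = -35)
Pow(E, -1) = Pow(-35, -1) = Rational(-1, 35)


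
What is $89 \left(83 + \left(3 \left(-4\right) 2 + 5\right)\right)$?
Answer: $5696$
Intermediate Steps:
$89 \left(83 + \left(3 \left(-4\right) 2 + 5\right)\right) = 89 \left(83 + \left(\left(-12\right) 2 + 5\right)\right) = 89 \left(83 + \left(-24 + 5\right)\right) = 89 \left(83 - 19\right) = 89 \cdot 64 = 5696$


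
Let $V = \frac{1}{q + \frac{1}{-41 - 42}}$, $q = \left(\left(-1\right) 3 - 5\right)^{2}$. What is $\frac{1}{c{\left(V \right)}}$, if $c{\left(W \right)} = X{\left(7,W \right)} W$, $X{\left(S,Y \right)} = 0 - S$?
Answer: $- \frac{5311}{581} \approx -9.1411$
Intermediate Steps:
$q = 64$ ($q = \left(-3 - 5\right)^{2} = \left(-8\right)^{2} = 64$)
$X{\left(S,Y \right)} = - S$
$V = \frac{83}{5311}$ ($V = \frac{1}{64 + \frac{1}{-41 - 42}} = \frac{1}{64 + \frac{1}{-83}} = \frac{1}{64 - \frac{1}{83}} = \frac{1}{\frac{5311}{83}} = \frac{83}{5311} \approx 0.015628$)
$c{\left(W \right)} = - 7 W$ ($c{\left(W \right)} = \left(-1\right) 7 W = - 7 W$)
$\frac{1}{c{\left(V \right)}} = \frac{1}{\left(-7\right) \frac{83}{5311}} = \frac{1}{- \frac{581}{5311}} = - \frac{5311}{581}$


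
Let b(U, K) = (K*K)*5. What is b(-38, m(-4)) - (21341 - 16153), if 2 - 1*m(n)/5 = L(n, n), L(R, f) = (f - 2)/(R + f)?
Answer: -79883/16 ≈ -4992.7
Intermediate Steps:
L(R, f) = (-2 + f)/(R + f)
m(n) = 10 - 5*(-2 + n)/(2*n) (m(n) = 10 - 5*(-2 + n)/(n + n) = 10 - 5*(-2 + n)/(2*n))
b(U, K) = 5*K² (b(U, K) = K²*5 = 5*K²)
b(-38, m(-4)) - (21341 - 16153) = 5*(15/2 + 5/(-4))² - (21341 - 16153) = 5*(15/2 + 5*(-¼))² - 1*5188 = 5*(15/2 - 5/4)² - 5188 = 5*(25/4)² - 5188 = 5*(625/16) - 5188 = 3125/16 - 5188 = -79883/16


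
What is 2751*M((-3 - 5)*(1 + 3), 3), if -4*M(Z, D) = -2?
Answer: 2751/2 ≈ 1375.5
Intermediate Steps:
M(Z, D) = 1/2 (M(Z, D) = -1/4*(-2) = 1/2)
2751*M((-3 - 5)*(1 + 3), 3) = 2751*(1/2) = 2751/2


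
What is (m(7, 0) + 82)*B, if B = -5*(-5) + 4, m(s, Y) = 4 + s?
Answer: 2697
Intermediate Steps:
B = 29 (B = 25 + 4 = 29)
(m(7, 0) + 82)*B = ((4 + 7) + 82)*29 = (11 + 82)*29 = 93*29 = 2697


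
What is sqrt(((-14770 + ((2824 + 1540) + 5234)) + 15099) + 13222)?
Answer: sqrt(23149) ≈ 152.15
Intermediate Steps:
sqrt(((-14770 + ((2824 + 1540) + 5234)) + 15099) + 13222) = sqrt(((-14770 + (4364 + 5234)) + 15099) + 13222) = sqrt(((-14770 + 9598) + 15099) + 13222) = sqrt((-5172 + 15099) + 13222) = sqrt(9927 + 13222) = sqrt(23149)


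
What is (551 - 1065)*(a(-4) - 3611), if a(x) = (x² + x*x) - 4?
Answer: 1841662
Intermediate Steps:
a(x) = -4 + 2*x² (a(x) = (x² + x²) - 4 = 2*x² - 4 = -4 + 2*x²)
(551 - 1065)*(a(-4) - 3611) = (551 - 1065)*((-4 + 2*(-4)²) - 3611) = -514*((-4 + 2*16) - 3611) = -514*((-4 + 32) - 3611) = -514*(28 - 3611) = -514*(-3583) = 1841662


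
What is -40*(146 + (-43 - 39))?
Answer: -2560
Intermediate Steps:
-40*(146 + (-43 - 39)) = -40*(146 - 82) = -40*64 = -2560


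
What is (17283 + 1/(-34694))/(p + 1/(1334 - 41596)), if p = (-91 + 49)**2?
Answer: 12070877768531/1232021530949 ≈ 9.7976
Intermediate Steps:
p = 1764 (p = (-42)**2 = 1764)
(17283 + 1/(-34694))/(p + 1/(1334 - 41596)) = (17283 + 1/(-34694))/(1764 + 1/(1334 - 41596)) = (17283 - 1/34694)/(1764 + 1/(-40262)) = 599616401/(34694*(1764 - 1/40262)) = 599616401/(34694*(71022167/40262)) = (599616401/34694)*(40262/71022167) = 12070877768531/1232021530949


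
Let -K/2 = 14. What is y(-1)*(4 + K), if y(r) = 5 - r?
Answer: -144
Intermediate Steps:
K = -28 (K = -2*14 = -28)
y(-1)*(4 + K) = (5 - 1*(-1))*(4 - 28) = (5 + 1)*(-24) = 6*(-24) = -144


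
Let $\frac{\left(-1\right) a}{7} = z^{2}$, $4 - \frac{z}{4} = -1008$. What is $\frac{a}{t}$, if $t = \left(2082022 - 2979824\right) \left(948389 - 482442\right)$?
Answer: $\frac{57352064}{209164074247} \approx 0.0002742$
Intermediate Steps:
$z = 4048$ ($z = 16 - -4032 = 16 + 4032 = 4048$)
$a = -114704128$ ($a = - 7 \cdot 4048^{2} = \left(-7\right) 16386304 = -114704128$)
$t = -418328148494$ ($t = \left(-897802\right) 465947 = -418328148494$)
$\frac{a}{t} = - \frac{114704128}{-418328148494} = \left(-114704128\right) \left(- \frac{1}{418328148494}\right) = \frac{57352064}{209164074247}$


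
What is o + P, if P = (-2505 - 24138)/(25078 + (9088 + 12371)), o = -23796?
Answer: -1107421095/46537 ≈ -23797.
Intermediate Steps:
P = -26643/46537 (P = -26643/(25078 + 21459) = -26643/46537 ≈ -0.57251)
o + P = -23796 - 26643/46537 = -1107421095/46537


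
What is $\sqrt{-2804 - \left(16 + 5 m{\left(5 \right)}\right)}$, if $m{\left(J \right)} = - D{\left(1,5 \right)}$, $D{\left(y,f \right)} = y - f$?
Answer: $2 i \sqrt{710} \approx 53.292 i$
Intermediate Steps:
$m{\left(J \right)} = 4$ ($m{\left(J \right)} = - (1 - 5) = \left(-1\right) \left(-4\right) = 4$)
$\sqrt{-2804 - \left(16 + 5 m{\left(5 \right)}\right)} = \sqrt{-2804 - 36} = \sqrt{-2840} = 2 i \sqrt{710}$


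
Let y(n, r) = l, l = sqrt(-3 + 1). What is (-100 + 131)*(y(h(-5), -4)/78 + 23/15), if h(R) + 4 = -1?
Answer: 713/15 + 31*I*sqrt(2)/78 ≈ 47.533 + 0.56206*I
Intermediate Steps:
h(R) = -5 (h(R) = -4 - 1 = -5)
l = I*sqrt(2) (l = sqrt(-2) = I*sqrt(2) ≈ 1.4142*I)
y(n, r) = I*sqrt(2)
(-100 + 131)*(y(h(-5), -4)/78 + 23/15) = (-100 + 131)*((I*sqrt(2))/78 + 23/15) = 31*((I*sqrt(2))*(1/78) + 23*(1/15)) = 31*(I*sqrt(2)/78 + 23/15) = 31*(23/15 + I*sqrt(2)/78) = 713/15 + 31*I*sqrt(2)/78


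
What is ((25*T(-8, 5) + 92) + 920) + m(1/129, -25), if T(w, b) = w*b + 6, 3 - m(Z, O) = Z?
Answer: 21284/129 ≈ 164.99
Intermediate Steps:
m(Z, O) = 3 - Z
T(w, b) = 6 + b*w (T(w, b) = b*w + 6 = 6 + b*w)
((25*T(-8, 5) + 92) + 920) + m(1/129, -25) = ((25*(6 + 5*(-8)) + 92) + 920) + (3 - 1/129) = ((25*(6 - 40) + 92) + 920) + (3 - 1*1/129) = ((25*(-34) + 92) + 920) + (3 - 1/129) = ((-850 + 92) + 920) + 386/129 = (-758 + 920) + 386/129 = 162 + 386/129 = 21284/129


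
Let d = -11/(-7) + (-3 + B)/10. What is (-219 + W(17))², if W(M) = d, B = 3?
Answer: 2316484/49 ≈ 47275.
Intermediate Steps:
d = 11/7 (d = -11/(-7) + (-3 + 3)/10 = -11*(-⅐) + 0*(⅒) = 11/7 + 0 = 11/7 ≈ 1.5714)
W(M) = 11/7
(-219 + W(17))² = (-219 + 11/7)² = (-1522/7)² = 2316484/49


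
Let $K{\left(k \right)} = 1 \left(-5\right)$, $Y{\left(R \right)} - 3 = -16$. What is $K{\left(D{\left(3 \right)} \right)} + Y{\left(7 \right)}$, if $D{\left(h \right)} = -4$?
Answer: $-18$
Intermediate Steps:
$Y{\left(R \right)} = -13$ ($Y{\left(R \right)} = 3 - 16 = -13$)
$K{\left(k \right)} = -5$
$K{\left(D{\left(3 \right)} \right)} + Y{\left(7 \right)} = -5 - 13 = -18$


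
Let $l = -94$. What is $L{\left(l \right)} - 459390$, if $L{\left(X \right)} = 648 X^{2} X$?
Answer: $-538677822$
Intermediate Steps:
$L{\left(X \right)} = 648 X^{3}$
$L{\left(l \right)} - 459390 = 648 \left(-94\right)^{3} - 459390 = 648 \left(-830584\right) - 459390 = -538218432 - 459390 = -538677822$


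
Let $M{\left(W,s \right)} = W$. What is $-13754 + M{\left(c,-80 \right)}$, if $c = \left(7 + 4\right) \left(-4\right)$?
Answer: $-13798$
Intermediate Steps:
$c = -44$ ($c = 11 \left(-4\right) = -44$)
$-13754 + M{\left(c,-80 \right)} = -13754 - 44 = -13798$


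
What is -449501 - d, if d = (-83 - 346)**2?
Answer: -633542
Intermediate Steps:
d = 184041 (d = (-429)**2 = 184041)
-449501 - d = -449501 - 1*184041 = -449501 - 184041 = -633542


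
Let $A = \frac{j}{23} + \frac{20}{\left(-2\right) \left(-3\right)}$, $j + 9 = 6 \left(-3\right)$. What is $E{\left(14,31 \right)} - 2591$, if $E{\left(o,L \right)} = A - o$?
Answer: $- \frac{179596}{69} \approx -2602.8$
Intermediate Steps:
$j = -27$ ($j = -9 + 6 \left(-3\right) = -9 - 18 = -27$)
$A = \frac{149}{69}$ ($A = - \frac{27}{23} + \frac{20}{\left(-2\right) \left(-3\right)} = \left(-27\right) \frac{1}{23} + \frac{20}{6} = - \frac{27}{23} + 20 \cdot \frac{1}{6} = - \frac{27}{23} + \frac{10}{3} = \frac{149}{69} \approx 2.1594$)
$E{\left(o,L \right)} = \frac{149}{69} - o$
$E{\left(14,31 \right)} - 2591 = \left(\frac{149}{69} - 14\right) - 2591 = - \frac{817}{69} - 2591 = - \frac{179596}{69}$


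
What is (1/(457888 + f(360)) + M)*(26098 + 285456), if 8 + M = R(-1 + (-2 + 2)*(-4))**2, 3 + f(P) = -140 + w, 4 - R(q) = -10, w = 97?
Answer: 13408395763769/228921 ≈ 5.8572e+7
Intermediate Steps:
R(q) = 14 (R(q) = 4 - 1*(-10) = 4 + 10 = 14)
f(P) = -46 (f(P) = -3 + (-140 + 97) = -3 - 43 = -46)
M = 188 (M = -8 + 14**2 = -8 + 196 = 188)
(1/(457888 + f(360)) + M)*(26098 + 285456) = (1/(457888 - 46) + 188)*(26098 + 285456) = (1/457842 + 188)*311554 = (86074297/457842)*311554 = 13408395763769/228921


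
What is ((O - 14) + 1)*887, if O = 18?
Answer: 4435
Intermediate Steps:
((O - 14) + 1)*887 = ((18 - 14) + 1)*887 = (4 + 1)*887 = 5*887 = 4435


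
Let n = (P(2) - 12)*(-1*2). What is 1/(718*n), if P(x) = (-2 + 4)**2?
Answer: 1/11488 ≈ 8.7047e-5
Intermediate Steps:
P(x) = 4 (P(x) = 2**2 = 4)
n = 16 (n = (4 - 12)*(-1*2) = -8*(-2) = 16)
1/(718*n) = 1/(718*16) = (1/718)*(1/16) = 1/11488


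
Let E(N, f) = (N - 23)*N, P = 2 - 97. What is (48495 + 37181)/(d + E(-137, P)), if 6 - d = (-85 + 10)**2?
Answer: 85676/16301 ≈ 5.2559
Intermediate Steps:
P = -95
E(N, f) = N*(-23 + N) (E(N, f) = (-23 + N)*N = N*(-23 + N))
d = -5619 (d = 6 - (-85 + 10)**2 = 6 - 1*(-75)**2 = 6 - 1*5625 = 6 - 5625 = -5619)
(48495 + 37181)/(d + E(-137, P)) = (48495 + 37181)/(-5619 - 137*(-23 - 137)) = 85676/(-5619 - 137*(-160)) = 85676/(-5619 + 21920) = 85676/16301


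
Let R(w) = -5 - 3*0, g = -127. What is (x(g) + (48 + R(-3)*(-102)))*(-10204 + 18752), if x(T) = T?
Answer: 3684188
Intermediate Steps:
R(w) = -5 (R(w) = -5 + 0 = -5)
(x(g) + (48 + R(-3)*(-102)))*(-10204 + 18752) = (-127 + (48 - 5*(-102)))*(-10204 + 18752) = (-127 + (48 + 510))*8548 = (-127 + 558)*8548 = 431*8548 = 3684188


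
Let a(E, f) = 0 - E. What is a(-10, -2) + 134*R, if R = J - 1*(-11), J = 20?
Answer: 4164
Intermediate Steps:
a(E, f) = -E
R = 31 (R = 20 - 1*(-11) = 20 + 11 = 31)
a(-10, -2) + 134*R = -1*(-10) + 134*31 = 10 + 4154 = 4164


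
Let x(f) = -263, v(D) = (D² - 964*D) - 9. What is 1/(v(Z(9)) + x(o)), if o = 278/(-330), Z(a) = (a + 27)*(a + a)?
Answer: -1/205040 ≈ -4.8771e-6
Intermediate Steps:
Z(a) = 2*a*(27 + a) (Z(a) = (27 + a)*(2*a) = 2*a*(27 + a))
o = -139/165 (o = 278*(-1/330) = -139/165 ≈ -0.84242)
v(D) = -9 + D² - 964*D
1/(v(Z(9)) + x(o)) = 1/((-9 + (2*9*(27 + 9))² - 1928*9*(27 + 9)) - 263) = 1/((-9 + (2*9*36)² - 1928*9*36) - 263) = 1/((-9 + 648² - 964*648) - 263) = 1/((-9 + 419904 - 624672) - 263) = 1/(-204777 - 263) = 1/(-205040) = -1/205040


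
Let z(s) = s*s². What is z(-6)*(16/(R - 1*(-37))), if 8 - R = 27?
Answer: -192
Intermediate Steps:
R = -19 (R = 8 - 1*27 = 8 - 27 = -19)
z(s) = s³
z(-6)*(16/(R - 1*(-37))) = (-6)³*(16/(-19 - 1*(-37))) = -3456/(-19 + 37) = -3456/18 = -216*8/9 = -192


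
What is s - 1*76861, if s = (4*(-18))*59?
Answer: -81109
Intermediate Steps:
s = -4248 (s = -72*59 = -4248)
s - 1*76861 = -4248 - 1*76861 = -4248 - 76861 = -81109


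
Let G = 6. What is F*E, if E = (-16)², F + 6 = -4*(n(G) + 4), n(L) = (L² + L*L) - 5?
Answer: -74240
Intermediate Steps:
n(L) = -5 + 2*L² (n(L) = (L² + L²) - 5 = 2*L² - 5 = -5 + 2*L²)
F = -290 (F = -6 - 4*((-5 + 2*6²) + 4) = -6 - 4*((-5 + 2*36) + 4) = -6 - 4*((-5 + 72) + 4) = -6 - 4*(67 + 4) = -6 - 4*71 = -6 - 284 = -290)
E = 256
F*E = -290*256 = -74240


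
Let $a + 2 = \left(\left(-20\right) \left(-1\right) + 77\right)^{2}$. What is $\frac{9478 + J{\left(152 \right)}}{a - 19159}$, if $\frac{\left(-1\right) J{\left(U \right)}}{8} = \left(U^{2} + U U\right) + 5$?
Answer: $\frac{7831}{212} \approx 36.939$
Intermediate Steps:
$J{\left(U \right)} = -40 - 16 U^{2}$ ($J{\left(U \right)} = - 8 \left(\left(U^{2} + U U\right) + 5\right) = - 8 \left(\left(U^{2} + U^{2}\right) + 5\right) = - 8 \left(2 U^{2} + 5\right) = - 8 \left(5 + 2 U^{2}\right) = -40 - 16 U^{2}$)
$a = 9407$ ($a = -2 + \left(\left(-20\right) \left(-1\right) + 77\right)^{2} = -2 + \left(20 + 77\right)^{2} = -2 + 97^{2} = -2 + 9409 = 9407$)
$\frac{9478 + J{\left(152 \right)}}{a - 19159} = \frac{9478 - \left(40 + 16 \cdot 152^{2}\right)}{9407 - 19159} = \frac{9478 - 369704}{-9752} = \left(9478 - 369704\right) \left(- \frac{1}{9752}\right) = \left(-360226\right) \left(- \frac{1}{9752}\right) = \frac{7831}{212}$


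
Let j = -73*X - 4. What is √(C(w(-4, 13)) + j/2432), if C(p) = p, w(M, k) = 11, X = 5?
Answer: √1002554/304 ≈ 3.2937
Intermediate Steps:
j = -369 (j = -73*5 - 4 = -365 - 4 = -369)
√(C(w(-4, 13)) + j/2432) = √(11 - 369/2432) = √(26383/2432) = √1002554/304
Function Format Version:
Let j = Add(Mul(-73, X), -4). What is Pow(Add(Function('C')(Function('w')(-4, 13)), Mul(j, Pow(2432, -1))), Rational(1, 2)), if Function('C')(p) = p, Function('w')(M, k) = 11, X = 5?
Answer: Mul(Rational(1, 304), Pow(1002554, Rational(1, 2))) ≈ 3.2937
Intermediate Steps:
j = -369 (j = Add(Mul(-73, 5), -4) = Add(-365, -4) = -369)
Pow(Add(Function('C')(Function('w')(-4, 13)), Mul(j, Pow(2432, -1))), Rational(1, 2)) = Pow(Add(11, Mul(-369, Pow(2432, -1))), Rational(1, 2)) = Pow(Add(11, Mul(-369, Rational(1, 2432))), Rational(1, 2)) = Pow(Add(11, Rational(-369, 2432)), Rational(1, 2)) = Pow(Rational(26383, 2432), Rational(1, 2)) = Mul(Rational(1, 304), Pow(1002554, Rational(1, 2)))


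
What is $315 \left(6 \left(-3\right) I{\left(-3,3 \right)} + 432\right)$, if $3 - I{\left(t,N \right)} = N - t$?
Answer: $153090$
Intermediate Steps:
$I{\left(t,N \right)} = 3 + t - N$ ($I{\left(t,N \right)} = 3 - \left(N - t\right) = 3 + t - N$)
$315 \left(6 \left(-3\right) I{\left(-3,3 \right)} + 432\right) = 315 \left(6 \left(-3\right) \left(3 - 3 - 3\right) + 432\right) = 315 \left(- 18 \left(3 - 3 - 3\right) + 432\right) = 315 \left(\left(-18\right) \left(-3\right) + 432\right) = 315 \left(54 + 432\right) = 315 \cdot 486 = 153090$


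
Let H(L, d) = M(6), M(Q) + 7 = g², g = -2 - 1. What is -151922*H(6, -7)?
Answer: -303844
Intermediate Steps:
g = -3
M(Q) = 2 (M(Q) = -7 + (-3)² = -7 + 9 = 2)
H(L, d) = 2
-151922*H(6, -7) = -151922*2 = -303844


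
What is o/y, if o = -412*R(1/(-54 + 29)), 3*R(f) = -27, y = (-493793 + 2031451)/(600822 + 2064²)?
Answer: 9012141972/768829 ≈ 11722.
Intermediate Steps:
y = 768829/2430459 (y = 1537658/(600822 + 4260096) = 1537658/4860918 = 1537658*(1/4860918) = 768829/2430459 ≈ 0.31633)
R(f) = -9 (R(f) = (⅓)*(-27) = -9)
o = 3708 (o = -412*(-9) = 3708)
o/y = 3708/(768829/2430459) = 3708*(2430459/768829) = 9012141972/768829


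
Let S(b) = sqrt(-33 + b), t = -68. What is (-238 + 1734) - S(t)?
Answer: 1496 - I*sqrt(101) ≈ 1496.0 - 10.05*I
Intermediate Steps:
(-238 + 1734) - S(t) = (-238 + 1734) - sqrt(-33 - 68) = 1496 - sqrt(-101) = 1496 - I*sqrt(101)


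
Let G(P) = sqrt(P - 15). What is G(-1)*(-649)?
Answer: -2596*I ≈ -2596.0*I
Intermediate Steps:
G(P) = sqrt(-15 + P)
G(-1)*(-649) = sqrt(-15 - 1)*(-649) = sqrt(-16)*(-649) = (4*I)*(-649) = -2596*I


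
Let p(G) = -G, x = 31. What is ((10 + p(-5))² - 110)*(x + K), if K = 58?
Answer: 10235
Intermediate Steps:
((10 + p(-5))² - 110)*(x + K) = ((10 - 1*(-5))² - 110)*(31 + 58) = ((10 + 5)² - 110)*89 = (15² - 110)*89 = (225 - 110)*89 = 115*89 = 10235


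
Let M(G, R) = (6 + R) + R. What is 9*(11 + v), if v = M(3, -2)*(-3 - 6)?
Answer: -63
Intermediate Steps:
M(G, R) = 6 + 2*R
v = -18 (v = (6 + 2*(-2))*(-3 - 6) = (6 - 4)*(-9) = 2*(-9) = -18)
9*(11 + v) = 9*(11 - 18) = 9*(-7) = -63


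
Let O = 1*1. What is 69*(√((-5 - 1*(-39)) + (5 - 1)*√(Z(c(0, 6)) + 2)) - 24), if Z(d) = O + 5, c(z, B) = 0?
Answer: -1656 + 69*√(34 + 8*√2) ≈ -1191.5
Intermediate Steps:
O = 1
Z(d) = 6 (Z(d) = 1 + 5 = 6)
69*(√((-5 - 1*(-39)) + (5 - 1)*√(Z(c(0, 6)) + 2)) - 24) = 69*(√((-5 - 1*(-39)) + (5 - 1)*√(6 + 2)) - 24) = 69*(√((-5 + 39) + 4*√8) - 24) = 69*(√(34 + 4*(2*√2)) - 24) = 69*(√(34 + 8*√2) - 24) = 69*(-24 + √(34 + 8*√2)) = -1656 + 69*√(34 + 8*√2)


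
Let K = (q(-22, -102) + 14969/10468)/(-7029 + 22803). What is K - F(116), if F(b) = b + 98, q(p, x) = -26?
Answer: -11778804949/55040744 ≈ -214.00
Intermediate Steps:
K = -85733/55040744 (K = (-26 + 14969/10468)/(-7029 + 22803) = (-26 + 14969*(1/10468))/15774 = (-26 + 14969/10468)*(1/15774) = -257199/10468*1/15774 = -85733/55040744 ≈ -0.0015576)
F(b) = 98 + b
K - F(116) = -85733/55040744 - (98 + 116) = -85733/55040744 - 1*214 = -85733/55040744 - 214 = -11778804949/55040744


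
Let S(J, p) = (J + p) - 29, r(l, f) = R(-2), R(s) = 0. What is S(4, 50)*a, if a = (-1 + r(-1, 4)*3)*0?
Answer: 0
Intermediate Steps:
r(l, f) = 0
S(J, p) = -29 + J + p
a = 0 (a = (-1 + 0*3)*0 = (-1 + 0)*0 = -1*0 = 0)
S(4, 50)*a = (-29 + 4 + 50)*0 = 25*0 = 0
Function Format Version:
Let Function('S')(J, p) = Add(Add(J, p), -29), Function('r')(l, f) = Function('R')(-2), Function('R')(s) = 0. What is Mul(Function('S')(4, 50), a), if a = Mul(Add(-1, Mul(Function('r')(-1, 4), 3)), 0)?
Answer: 0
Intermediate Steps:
Function('r')(l, f) = 0
Function('S')(J, p) = Add(-29, J, p)
a = 0 (a = Mul(Add(-1, Mul(0, 3)), 0) = Mul(Add(-1, 0), 0) = Mul(-1, 0) = 0)
Mul(Function('S')(4, 50), a) = Mul(Add(-29, 4, 50), 0) = Mul(25, 0) = 0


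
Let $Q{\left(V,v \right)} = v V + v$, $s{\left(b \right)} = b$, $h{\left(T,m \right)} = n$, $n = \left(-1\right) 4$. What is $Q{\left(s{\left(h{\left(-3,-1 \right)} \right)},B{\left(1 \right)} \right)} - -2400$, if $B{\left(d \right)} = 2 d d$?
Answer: $2394$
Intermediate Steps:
$n = -4$
$h{\left(T,m \right)} = -4$
$B{\left(d \right)} = 2 d^{2}$
$Q{\left(V,v \right)} = v + V v$ ($Q{\left(V,v \right)} = V v + v = v + V v$)
$Q{\left(s{\left(h{\left(-3,-1 \right)} \right)},B{\left(1 \right)} \right)} - -2400 = 2 \cdot 1^{2} \left(1 - 4\right) - -2400 = 2 \cdot 1 \left(-3\right) + 2400 = 2 \left(-3\right) + 2400 = -6 + 2400 = 2394$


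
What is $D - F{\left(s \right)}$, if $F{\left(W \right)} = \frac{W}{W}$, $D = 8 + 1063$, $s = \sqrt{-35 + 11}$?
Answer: $1070$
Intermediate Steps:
$s = 2 i \sqrt{6}$ ($s = \sqrt{-24} = 2 i \sqrt{6} \approx 4.899 i$)
$D = 1071$
$F{\left(W \right)} = 1$
$D - F{\left(s \right)} = 1071 - 1 = 1070$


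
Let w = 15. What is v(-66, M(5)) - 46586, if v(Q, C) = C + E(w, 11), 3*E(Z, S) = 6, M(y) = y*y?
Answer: -46559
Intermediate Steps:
M(y) = y²
E(Z, S) = 2 (E(Z, S) = (⅓)*6 = 2)
v(Q, C) = 2 + C (v(Q, C) = C + 2 = 2 + C)
v(-66, M(5)) - 46586 = (2 + 5²) - 46586 = (2 + 25) - 46586 = 27 - 46586 = -46559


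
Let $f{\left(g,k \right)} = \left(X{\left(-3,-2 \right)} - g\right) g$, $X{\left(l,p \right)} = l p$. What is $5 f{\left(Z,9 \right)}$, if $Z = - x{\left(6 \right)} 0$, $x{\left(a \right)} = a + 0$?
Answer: $0$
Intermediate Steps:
$x{\left(a \right)} = a$
$Z = 0$ ($Z = \left(-1\right) 6 \cdot 0 = \left(-6\right) 0 = 0$)
$f{\left(g,k \right)} = g \left(6 - g\right)$ ($f{\left(g,k \right)} = \left(\left(-3\right) \left(-2\right) - g\right) g = \left(6 - g\right) g = g \left(6 - g\right)$)
$5 f{\left(Z,9 \right)} = 5 \cdot 0 \left(6 - 0\right) = 5 \cdot 0 \left(6 + 0\right) = 5 \cdot 0 \cdot 6 = 5 \cdot 0 = 0$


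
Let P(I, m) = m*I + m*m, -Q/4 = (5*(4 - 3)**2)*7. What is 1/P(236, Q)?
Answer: -1/13440 ≈ -7.4405e-5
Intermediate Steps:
Q = -140 (Q = -4*5*(4 - 3)**2*7 = -4*5*1**2*7 = -4*5*1*7 = -20*7 = -4*35 = -140)
P(I, m) = m**2 + I*m (P(I, m) = I*m + m**2 = m**2 + I*m)
1/P(236, Q) = 1/(-140*(236 - 140)) = 1/(-140*96) = 1/(-13440) = -1/13440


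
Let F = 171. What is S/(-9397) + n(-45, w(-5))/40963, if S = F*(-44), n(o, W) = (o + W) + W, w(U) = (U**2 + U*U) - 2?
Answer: 308684859/384929311 ≈ 0.80193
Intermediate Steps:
w(U) = -2 + 2*U**2 (w(U) = (U**2 + U**2) - 2 = 2*U**2 - 2 = -2 + 2*U**2)
n(o, W) = o + 2*W (n(o, W) = (W + o) + W = o + 2*W)
S = -7524 (S = 171*(-44) = -7524)
S/(-9397) + n(-45, w(-5))/40963 = -7524/(-9397) + (-45 + 2*(-2 + 2*(-5)**2))/40963 = -7524*(-1/9397) + (-45 + 2*(-2 + 2*25))*(1/40963) = 7524/9397 + (-45 + 2*(-2 + 50))*(1/40963) = 7524/9397 + (-45 + 2*48)*(1/40963) = 7524/9397 + (-45 + 96)*(1/40963) = 7524/9397 + 51*(1/40963) = 7524/9397 + 51/40963 = 308684859/384929311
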